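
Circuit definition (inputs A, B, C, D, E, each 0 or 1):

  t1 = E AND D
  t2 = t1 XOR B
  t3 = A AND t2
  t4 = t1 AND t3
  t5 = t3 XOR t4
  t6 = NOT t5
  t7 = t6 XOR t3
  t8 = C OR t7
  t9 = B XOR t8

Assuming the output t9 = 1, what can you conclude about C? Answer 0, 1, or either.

Both values of C occur among assignments with t9 = 1:
  C=0: A=0, B=0, C=0, D=0, E=0
  C=1: A=0, B=0, C=1, D=0, E=0

either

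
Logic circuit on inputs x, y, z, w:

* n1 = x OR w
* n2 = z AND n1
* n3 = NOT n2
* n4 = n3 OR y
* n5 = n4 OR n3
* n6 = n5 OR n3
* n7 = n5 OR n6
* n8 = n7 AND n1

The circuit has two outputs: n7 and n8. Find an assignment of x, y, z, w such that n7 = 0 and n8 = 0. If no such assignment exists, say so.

Check with x=0, y=0, z=1, w=1:
n1 = x OR w = 0 OR 1 = 1
n2 = z AND n1 = 1 AND 1 = 1
n3 = NOT n2 = NOT 1 = 0
n4 = n3 OR y = 0 OR 0 = 0
n5 = n4 OR n3 = 0 OR 0 = 0
n6 = n5 OR n3 = 0 OR 0 = 0
n7 = n5 OR n6 = 0 OR 0 = 0
n8 = n7 AND n1 = 0 AND 1 = 0
So n7 = 0 and n8 = 0.

x=0, y=0, z=1, w=1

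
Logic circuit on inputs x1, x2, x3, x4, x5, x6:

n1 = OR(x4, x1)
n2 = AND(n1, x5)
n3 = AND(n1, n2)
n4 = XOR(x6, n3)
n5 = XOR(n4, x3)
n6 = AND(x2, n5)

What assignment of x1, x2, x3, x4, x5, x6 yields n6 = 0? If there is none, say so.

Check with x1=0, x2=0, x3=1, x4=0, x5=0, x6=1:
n1 = OR(x4, x1) = OR(0, 0) = 0
n2 = AND(n1, x5) = AND(0, 0) = 0
n3 = AND(n1, n2) = AND(0, 0) = 0
n4 = XOR(x6, n3) = XOR(1, 0) = 1
n5 = XOR(n4, x3) = XOR(1, 1) = 0
n6 = AND(x2, n5) = AND(0, 0) = 0
So n6 = 0 as required.

x1=0, x2=0, x3=1, x4=0, x5=0, x6=1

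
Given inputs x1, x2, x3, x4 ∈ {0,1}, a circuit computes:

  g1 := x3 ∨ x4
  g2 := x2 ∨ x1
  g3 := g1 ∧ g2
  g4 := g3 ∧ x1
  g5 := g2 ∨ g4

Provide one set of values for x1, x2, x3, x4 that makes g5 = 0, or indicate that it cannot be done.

x1=0, x2=0, x3=1, x4=1

Check with x1=0, x2=0, x3=1, x4=1:
g1 = x3 ∨ x4 = 1 ∨ 1 = 1
g2 = x2 ∨ x1 = 0 ∨ 0 = 0
g3 = g1 ∧ g2 = 1 ∧ 0 = 0
g4 = g3 ∧ x1 = 0 ∧ 0 = 0
g5 = g2 ∨ g4 = 0 ∨ 0 = 0
So g5 = 0 as required.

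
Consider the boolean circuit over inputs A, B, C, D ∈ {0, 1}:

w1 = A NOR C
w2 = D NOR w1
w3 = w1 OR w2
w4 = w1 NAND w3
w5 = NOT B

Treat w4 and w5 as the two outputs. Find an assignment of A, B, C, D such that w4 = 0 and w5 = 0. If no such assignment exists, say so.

A=0, B=1, C=0, D=1

Check with A=0, B=1, C=0, D=1:
w1 = A NOR C = 0 NOR 0 = 1
w2 = D NOR w1 = 1 NOR 1 = 0
w3 = w1 OR w2 = 1 OR 0 = 1
w4 = w1 NAND w3 = 1 NAND 1 = 0
w5 = NOT B = NOT 1 = 0
So w4 = 0 and w5 = 0.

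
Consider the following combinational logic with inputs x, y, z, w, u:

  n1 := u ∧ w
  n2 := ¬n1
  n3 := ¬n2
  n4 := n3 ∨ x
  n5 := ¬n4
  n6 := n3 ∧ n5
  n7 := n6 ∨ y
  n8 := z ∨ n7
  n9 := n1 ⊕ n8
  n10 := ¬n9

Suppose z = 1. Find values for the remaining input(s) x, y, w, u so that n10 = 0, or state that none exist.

n10 = ¬n9 must be 0, so n9 = 1.
Check with z = 1 and x=0, y=1, w=0, u=0:
n1 = u ∧ w = 0 ∧ 0 = 0
n2 = ¬n1 = ¬0 = 1
n3 = ¬n2 = ¬1 = 0
n4 = n3 ∨ x = 0 ∨ 0 = 0
n5 = ¬n4 = ¬0 = 1
n6 = n3 ∧ n5 = 0 ∧ 1 = 0
n7 = n6 ∨ y = 0 ∨ 1 = 1
n8 = z ∨ n7 = 1 ∨ 1 = 1
n9 = n1 ⊕ n8 = 0 ⊕ 1 = 1
n10 = ¬n9 = ¬1 = 0
So n10 = 0.

x=0, y=1, w=0, u=0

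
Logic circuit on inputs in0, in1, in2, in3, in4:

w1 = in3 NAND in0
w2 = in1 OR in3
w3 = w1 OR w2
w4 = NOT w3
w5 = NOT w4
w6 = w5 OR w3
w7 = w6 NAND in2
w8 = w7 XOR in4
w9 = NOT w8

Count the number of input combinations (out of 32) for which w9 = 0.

16

w9 = NOT w8 must be 0, so w8 = 1.
Enumerating the 32 input combinations, 16 give w9 = 0 and 16 give w9 = 1.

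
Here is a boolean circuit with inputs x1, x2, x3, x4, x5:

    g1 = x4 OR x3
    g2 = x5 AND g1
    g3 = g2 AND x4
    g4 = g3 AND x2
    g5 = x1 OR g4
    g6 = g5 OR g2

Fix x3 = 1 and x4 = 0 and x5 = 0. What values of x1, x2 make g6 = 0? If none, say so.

x1=0 x2=1

g6 = g5 OR g2 must be 0, so both g5 = 0 and g2 = 0.
Check with x3 = 1 and x4 = 0 and x5 = 0 and x1=0, x2=1:
g1 = x4 OR x3 = 0 OR 1 = 1
g2 = x5 AND g1 = 0 AND 1 = 0
g3 = g2 AND x4 = 0 AND 0 = 0
g4 = g3 AND x2 = 0 AND 1 = 0
g5 = x1 OR g4 = 0 OR 0 = 0
g6 = g5 OR g2 = 0 OR 0 = 0
So g6 = 0.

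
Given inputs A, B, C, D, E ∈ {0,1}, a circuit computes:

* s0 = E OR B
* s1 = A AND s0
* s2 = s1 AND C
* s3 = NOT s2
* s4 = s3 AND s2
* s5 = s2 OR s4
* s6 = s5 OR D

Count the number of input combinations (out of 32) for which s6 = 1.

19

s6 = s5 OR D must be 1, so at least one of s5, D is 1.
Enumerating the 32 input combinations, 19 give s6 = 1 and 13 give s6 = 0.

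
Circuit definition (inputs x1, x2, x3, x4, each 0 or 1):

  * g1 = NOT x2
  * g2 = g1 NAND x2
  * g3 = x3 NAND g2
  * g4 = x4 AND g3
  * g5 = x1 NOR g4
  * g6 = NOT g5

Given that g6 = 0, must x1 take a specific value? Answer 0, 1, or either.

0

g6 = NOT g5 must be 0, so g5 = 1.
Every assignment with g6 = 0 has x1 = 0; there are 6 such assignment(s).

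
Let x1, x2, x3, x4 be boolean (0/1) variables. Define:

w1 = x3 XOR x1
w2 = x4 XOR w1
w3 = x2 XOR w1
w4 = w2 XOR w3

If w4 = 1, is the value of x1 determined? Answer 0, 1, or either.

either

Both values of x1 occur among assignments with w4 = 1:
  x1=0: x1=0, x2=0, x3=0, x4=1
  x1=1: x1=1, x2=0, x3=0, x4=1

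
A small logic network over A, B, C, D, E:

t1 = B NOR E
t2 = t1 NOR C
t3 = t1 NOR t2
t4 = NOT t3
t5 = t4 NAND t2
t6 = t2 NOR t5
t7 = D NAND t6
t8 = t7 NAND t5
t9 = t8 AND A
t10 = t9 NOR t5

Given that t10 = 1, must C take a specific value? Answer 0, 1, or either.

0

t10 = t9 NOR t5 must be 1, so both t9 = 0 and t5 = 0.
t9 = t8 AND A must be 0, so at least one of t8, A is 0.
Every assignment with t10 = 1 has C = 0; there are 6 such assignment(s).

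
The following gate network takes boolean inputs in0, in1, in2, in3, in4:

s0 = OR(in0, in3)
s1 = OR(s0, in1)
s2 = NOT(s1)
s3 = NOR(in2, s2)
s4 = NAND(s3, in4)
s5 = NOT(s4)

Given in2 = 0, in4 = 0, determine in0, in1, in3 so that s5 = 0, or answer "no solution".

in0=0, in1=0, in3=0

Check with in2 = 0, in4 = 0 and in0=0, in1=0, in3=0:
s0 = OR(in0, in3) = OR(0, 0) = 0
s1 = OR(s0, in1) = OR(0, 0) = 0
s2 = NOT(s1) = NOT 0 = 1
s3 = NOR(in2, s2) = NOR(0, 1) = 0
s4 = NAND(s3, in4) = NAND(0, 0) = 1
s5 = NOT(s4) = NOT 1 = 0
So s5 = 0.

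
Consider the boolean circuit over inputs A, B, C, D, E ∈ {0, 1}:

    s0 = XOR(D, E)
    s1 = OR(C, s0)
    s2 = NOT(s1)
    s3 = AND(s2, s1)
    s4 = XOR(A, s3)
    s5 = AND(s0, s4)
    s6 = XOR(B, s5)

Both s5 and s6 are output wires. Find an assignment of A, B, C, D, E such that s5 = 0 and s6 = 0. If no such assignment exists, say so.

A=0 B=0 C=1 D=1 E=0

Check with A=0 B=0 C=1 D=1 E=0:
s0 = XOR(D, E) = XOR(1, 0) = 1
s1 = OR(C, s0) = OR(1, 1) = 1
s2 = NOT(s1) = NOT 1 = 0
s3 = AND(s2, s1) = AND(0, 1) = 0
s4 = XOR(A, s3) = XOR(0, 0) = 0
s5 = AND(s0, s4) = AND(1, 0) = 0
s6 = XOR(B, s5) = XOR(0, 0) = 0
So s5 = 0 and s6 = 0.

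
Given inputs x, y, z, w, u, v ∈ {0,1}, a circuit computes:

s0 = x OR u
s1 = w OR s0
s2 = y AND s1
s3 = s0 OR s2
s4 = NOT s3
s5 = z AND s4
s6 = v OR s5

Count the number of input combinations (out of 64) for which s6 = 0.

29

s6 = v OR s5 must be 0, so both v = 0 and s5 = 0.
Enumerating the 64 input combinations, 29 give s6 = 0 and 35 give s6 = 1.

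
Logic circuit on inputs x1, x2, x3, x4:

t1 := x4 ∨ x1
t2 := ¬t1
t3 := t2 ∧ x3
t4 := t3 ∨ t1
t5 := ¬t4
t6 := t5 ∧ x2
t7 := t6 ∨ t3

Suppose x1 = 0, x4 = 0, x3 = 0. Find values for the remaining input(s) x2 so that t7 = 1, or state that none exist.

x2=1

t7 = t6 ∨ t3 must be 1, so at least one of t6, t3 is 1.
Check with x1 = 0, x4 = 0, x3 = 0 and x2=1:
t1 = x4 ∨ x1 = 0 ∨ 0 = 0
t2 = ¬t1 = ¬0 = 1
t3 = t2 ∧ x3 = 1 ∧ 0 = 0
t4 = t3 ∨ t1 = 0 ∨ 0 = 0
t5 = ¬t4 = ¬0 = 1
t6 = t5 ∧ x2 = 1 ∧ 1 = 1
t7 = t6 ∨ t3 = 1 ∨ 0 = 1
So t7 = 1.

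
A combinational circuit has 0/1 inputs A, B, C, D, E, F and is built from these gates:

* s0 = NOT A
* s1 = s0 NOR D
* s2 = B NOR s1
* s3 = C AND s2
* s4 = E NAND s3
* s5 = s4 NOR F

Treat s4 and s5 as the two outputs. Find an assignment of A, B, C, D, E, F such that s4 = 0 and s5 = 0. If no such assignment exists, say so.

A=0 B=0 C=1 D=1 E=1 F=1

Check with A=0 B=0 C=1 D=1 E=1 F=1:
s0 = NOT A = NOT 0 = 1
s1 = s0 NOR D = 1 NOR 1 = 0
s2 = B NOR s1 = 0 NOR 0 = 1
s3 = C AND s2 = 1 AND 1 = 1
s4 = E NAND s3 = 1 NAND 1 = 0
s5 = s4 NOR F = 0 NOR 1 = 0
So s4 = 0 and s5 = 0.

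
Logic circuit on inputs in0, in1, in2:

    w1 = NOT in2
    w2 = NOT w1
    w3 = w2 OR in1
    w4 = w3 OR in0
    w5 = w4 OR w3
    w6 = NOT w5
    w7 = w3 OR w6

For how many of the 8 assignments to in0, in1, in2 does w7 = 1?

7

w7 = w3 OR w6 must be 1, so at least one of w3, w6 is 1.
Enumerating the 8 input combinations, 7 give w7 = 1 and 1 give w7 = 0.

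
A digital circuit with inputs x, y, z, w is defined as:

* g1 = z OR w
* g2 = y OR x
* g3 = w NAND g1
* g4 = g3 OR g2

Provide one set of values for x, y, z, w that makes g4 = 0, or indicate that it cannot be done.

g4 = g3 OR g2 must be 0, so both g3 = 0 and g2 = 0.
g3 = w NAND g1 must be 0, so both w = 1 and g1 = 1.
Check with x=0, y=0, z=0, w=1:
g1 = z OR w = 0 OR 1 = 1
g2 = y OR x = 0 OR 0 = 0
g3 = w NAND g1 = 1 NAND 1 = 0
g4 = g3 OR g2 = 0 OR 0 = 0
So g4 = 0 as required.

x=0, y=0, z=0, w=1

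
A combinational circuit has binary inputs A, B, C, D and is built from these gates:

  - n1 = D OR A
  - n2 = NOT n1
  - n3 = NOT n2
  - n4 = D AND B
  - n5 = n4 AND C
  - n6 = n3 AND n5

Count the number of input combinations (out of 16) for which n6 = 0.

n6 = n3 AND n5 must be 0, so at least one of n3, n5 is 0.
Enumerating the 16 input combinations, 14 give n6 = 0 and 2 give n6 = 1.

14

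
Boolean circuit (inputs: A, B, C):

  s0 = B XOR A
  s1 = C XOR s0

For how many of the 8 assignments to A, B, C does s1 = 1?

s1 = C XOR s0 must be 1, so C and s0 differ.
Satisfying assignments:
  A=0, B=0, C=1
  A=0, B=1, C=0
  A=1, B=0, C=0
  A=1, B=1, C=1

4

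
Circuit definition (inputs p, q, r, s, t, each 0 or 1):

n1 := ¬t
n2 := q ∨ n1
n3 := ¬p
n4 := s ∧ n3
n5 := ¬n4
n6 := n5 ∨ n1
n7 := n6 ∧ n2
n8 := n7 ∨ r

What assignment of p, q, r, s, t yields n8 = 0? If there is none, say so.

n8 = n7 ∨ r must be 0, so both n7 = 0 and r = 0.
Check with p=0 q=0 r=0 s=0 t=1:
n1 = ¬t = ¬1 = 0
n2 = q ∨ n1 = 0 ∨ 0 = 0
n3 = ¬p = ¬0 = 1
n4 = s ∧ n3 = 0 ∧ 1 = 0
n5 = ¬n4 = ¬0 = 1
n6 = n5 ∨ n1 = 1 ∨ 0 = 1
n7 = n6 ∧ n2 = 1 ∧ 0 = 0
n8 = n7 ∨ r = 0 ∨ 0 = 0
So n8 = 0 as required.

p=0 q=0 r=0 s=0 t=1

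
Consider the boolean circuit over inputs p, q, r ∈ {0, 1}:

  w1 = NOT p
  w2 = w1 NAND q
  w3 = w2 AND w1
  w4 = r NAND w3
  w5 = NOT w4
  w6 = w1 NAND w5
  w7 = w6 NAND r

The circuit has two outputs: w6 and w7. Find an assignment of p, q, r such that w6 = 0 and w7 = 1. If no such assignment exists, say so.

Check with p=0, q=0, r=1:
w1 = NOT p = NOT 0 = 1
w2 = w1 NAND q = 1 NAND 0 = 1
w3 = w2 AND w1 = 1 AND 1 = 1
w4 = r NAND w3 = 1 NAND 1 = 0
w5 = NOT w4 = NOT 0 = 1
w6 = w1 NAND w5 = 1 NAND 1 = 0
w7 = w6 NAND r = 0 NAND 1 = 1
So w6 = 0 and w7 = 1.

p=0, q=0, r=1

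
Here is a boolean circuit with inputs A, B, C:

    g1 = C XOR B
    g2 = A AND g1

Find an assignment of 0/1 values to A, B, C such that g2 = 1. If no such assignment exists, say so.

A=1, B=1, C=0

g2 = A AND g1 must be 1, so both A = 1 and g1 = 1.
g1 = C XOR B must be 1, so C and B differ.
Check with A=1, B=1, C=0:
g1 = C XOR B = 0 XOR 1 = 1
g2 = A AND g1 = 1 AND 1 = 1
So g2 = 1 as required.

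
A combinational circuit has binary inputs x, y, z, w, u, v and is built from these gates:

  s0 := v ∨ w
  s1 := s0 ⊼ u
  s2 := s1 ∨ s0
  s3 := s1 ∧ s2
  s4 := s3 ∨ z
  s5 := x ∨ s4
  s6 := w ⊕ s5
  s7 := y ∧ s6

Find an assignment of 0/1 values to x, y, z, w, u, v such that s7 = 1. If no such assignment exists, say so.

x=0, y=1, z=1, w=0, u=0, v=0

s7 = y ∧ s6 must be 1, so both y = 1 and s6 = 1.
s6 = w ⊕ s5 must be 1, so w and s5 differ.
Check with x=0, y=1, z=1, w=0, u=0, v=0:
s0 = v ∨ w = 0 ∨ 0 = 0
s1 = s0 ⊼ u = 0 ⊼ 0 = 1
s2 = s1 ∨ s0 = 1 ∨ 0 = 1
s3 = s1 ∧ s2 = 1 ∧ 1 = 1
s4 = s3 ∨ z = 1 ∨ 1 = 1
s5 = x ∨ s4 = 0 ∨ 1 = 1
s6 = w ⊕ s5 = 0 ⊕ 1 = 1
s7 = y ∧ s6 = 1 ∧ 1 = 1
So s7 = 1 as required.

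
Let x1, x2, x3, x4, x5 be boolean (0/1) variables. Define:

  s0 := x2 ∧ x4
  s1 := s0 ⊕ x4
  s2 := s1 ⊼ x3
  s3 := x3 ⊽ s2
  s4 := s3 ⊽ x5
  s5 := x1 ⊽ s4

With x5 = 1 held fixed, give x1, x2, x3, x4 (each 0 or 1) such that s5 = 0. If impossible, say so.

Check with x5 = 1 and x1=1, x2=0, x3=1, x4=0:
s0 = x2 ∧ x4 = 0 ∧ 0 = 0
s1 = s0 ⊕ x4 = 0 ⊕ 0 = 0
s2 = s1 ⊼ x3 = 0 ⊼ 1 = 1
s3 = x3 ⊽ s2 = 1 ⊽ 1 = 0
s4 = s3 ⊽ x5 = 0 ⊽ 1 = 0
s5 = x1 ⊽ s4 = 1 ⊽ 0 = 0
So s5 = 0.

x1=1, x2=0, x3=1, x4=0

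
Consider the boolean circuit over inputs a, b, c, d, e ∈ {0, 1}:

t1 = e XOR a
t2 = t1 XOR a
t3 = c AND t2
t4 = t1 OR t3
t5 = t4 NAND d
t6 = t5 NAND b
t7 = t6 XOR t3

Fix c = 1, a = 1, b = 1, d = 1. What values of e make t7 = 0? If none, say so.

e=1

t7 = t6 XOR t3 must be 0, so t6 and t3 are equal.
Check with c = 1, a = 1, b = 1, d = 1 and e=1:
t1 = e XOR a = 1 XOR 1 = 0
t2 = t1 XOR a = 0 XOR 1 = 1
t3 = c AND t2 = 1 AND 1 = 1
t4 = t1 OR t3 = 0 OR 1 = 1
t5 = t4 NAND d = 1 NAND 1 = 0
t6 = t5 NAND b = 0 NAND 1 = 1
t7 = t6 XOR t3 = 1 XOR 1 = 0
So t7 = 0.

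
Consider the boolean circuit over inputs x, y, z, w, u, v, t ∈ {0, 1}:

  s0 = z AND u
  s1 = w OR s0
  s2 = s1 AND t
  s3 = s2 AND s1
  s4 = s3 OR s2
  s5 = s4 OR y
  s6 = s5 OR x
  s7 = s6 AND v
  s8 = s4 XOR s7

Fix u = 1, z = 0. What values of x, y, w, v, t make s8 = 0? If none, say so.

x=0 y=0 w=0 v=1 t=0

Check with u = 1, z = 0 and x=0, y=0, w=0, v=1, t=0:
s0 = z AND u = 0 AND 1 = 0
s1 = w OR s0 = 0 OR 0 = 0
s2 = s1 AND t = 0 AND 0 = 0
s3 = s2 AND s1 = 0 AND 0 = 0
s4 = s3 OR s2 = 0 OR 0 = 0
s5 = s4 OR y = 0 OR 0 = 0
s6 = s5 OR x = 0 OR 0 = 0
s7 = s6 AND v = 0 AND 1 = 0
s8 = s4 XOR s7 = 0 XOR 0 = 0
So s8 = 0.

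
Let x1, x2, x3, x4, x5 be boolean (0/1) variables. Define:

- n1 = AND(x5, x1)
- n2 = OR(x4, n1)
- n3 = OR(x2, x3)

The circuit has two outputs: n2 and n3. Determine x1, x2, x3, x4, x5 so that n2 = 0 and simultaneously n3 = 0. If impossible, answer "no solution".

Check with x1=0, x2=0, x3=0, x4=0, x5=1:
n1 = AND(x5, x1) = AND(1, 0) = 0
n2 = OR(x4, n1) = OR(0, 0) = 0
n3 = OR(x2, x3) = OR(0, 0) = 0
So n2 = 0 and n3 = 0.

x1=0, x2=0, x3=0, x4=0, x5=1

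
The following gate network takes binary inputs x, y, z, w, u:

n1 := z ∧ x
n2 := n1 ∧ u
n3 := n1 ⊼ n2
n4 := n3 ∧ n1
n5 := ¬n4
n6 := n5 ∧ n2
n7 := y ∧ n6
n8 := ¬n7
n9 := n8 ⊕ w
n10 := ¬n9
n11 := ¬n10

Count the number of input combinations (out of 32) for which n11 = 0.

n11 = ¬n10 must be 0, so n10 = 1.
n10 = ¬n9 must be 1, so n9 = 0.
Enumerating the 32 input combinations, 16 give n11 = 0 and 16 give n11 = 1.

16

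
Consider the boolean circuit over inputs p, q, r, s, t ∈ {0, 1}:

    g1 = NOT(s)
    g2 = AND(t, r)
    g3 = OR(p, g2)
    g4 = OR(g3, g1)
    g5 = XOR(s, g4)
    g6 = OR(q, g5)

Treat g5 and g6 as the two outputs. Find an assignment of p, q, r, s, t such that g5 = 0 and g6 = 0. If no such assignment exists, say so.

p=1, q=0, r=0, s=1, t=0

Check with p=1, q=0, r=0, s=1, t=0:
g1 = NOT(s) = NOT 1 = 0
g2 = AND(t, r) = AND(0, 0) = 0
g3 = OR(p, g2) = OR(1, 0) = 1
g4 = OR(g3, g1) = OR(1, 0) = 1
g5 = XOR(s, g4) = XOR(1, 1) = 0
g6 = OR(q, g5) = OR(0, 0) = 0
So g5 = 0 and g6 = 0.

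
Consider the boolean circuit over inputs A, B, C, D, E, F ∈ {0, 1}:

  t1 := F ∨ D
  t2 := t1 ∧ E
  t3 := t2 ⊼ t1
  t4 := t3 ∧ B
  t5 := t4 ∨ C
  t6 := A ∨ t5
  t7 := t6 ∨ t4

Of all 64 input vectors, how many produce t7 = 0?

t7 = t6 ∨ t4 must be 0, so both t6 = 0 and t4 = 0.
Enumerating the 64 input combinations, 11 give t7 = 0 and 53 give t7 = 1.

11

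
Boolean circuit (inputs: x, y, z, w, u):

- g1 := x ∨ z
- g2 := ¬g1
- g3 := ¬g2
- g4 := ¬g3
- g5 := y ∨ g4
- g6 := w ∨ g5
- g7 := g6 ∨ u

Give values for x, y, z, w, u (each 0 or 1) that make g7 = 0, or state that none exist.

Check with x=1 y=0 z=0 w=0 u=0:
g1 = x ∨ z = 1 ∨ 0 = 1
g2 = ¬g1 = ¬1 = 0
g3 = ¬g2 = ¬0 = 1
g4 = ¬g3 = ¬1 = 0
g5 = y ∨ g4 = 0 ∨ 0 = 0
g6 = w ∨ g5 = 0 ∨ 0 = 0
g7 = g6 ∨ u = 0 ∨ 0 = 0
So g7 = 0 as required.

x=1 y=0 z=0 w=0 u=0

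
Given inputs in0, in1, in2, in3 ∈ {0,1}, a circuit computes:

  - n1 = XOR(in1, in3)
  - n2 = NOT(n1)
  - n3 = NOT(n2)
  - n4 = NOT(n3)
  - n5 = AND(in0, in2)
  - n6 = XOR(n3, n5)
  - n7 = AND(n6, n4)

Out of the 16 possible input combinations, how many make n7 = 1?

2

n7 = AND(n6, n4) must be 1, so both n6 = 1 and n4 = 1.
Satisfying assignments:
  in0=1, in1=0, in2=1, in3=0
  in0=1, in1=1, in2=1, in3=1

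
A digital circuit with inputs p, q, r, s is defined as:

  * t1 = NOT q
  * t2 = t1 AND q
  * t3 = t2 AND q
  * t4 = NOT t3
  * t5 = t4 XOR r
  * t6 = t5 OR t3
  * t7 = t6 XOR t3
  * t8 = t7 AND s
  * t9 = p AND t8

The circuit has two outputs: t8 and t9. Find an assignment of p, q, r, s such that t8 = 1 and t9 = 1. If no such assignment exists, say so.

p=1 q=0 r=0 s=1

Check with p=1 q=0 r=0 s=1:
t1 = NOT q = NOT 0 = 1
t2 = t1 AND q = 1 AND 0 = 0
t3 = t2 AND q = 0 AND 0 = 0
t4 = NOT t3 = NOT 0 = 1
t5 = t4 XOR r = 1 XOR 0 = 1
t6 = t5 OR t3 = 1 OR 0 = 1
t7 = t6 XOR t3 = 1 XOR 0 = 1
t8 = t7 AND s = 1 AND 1 = 1
t9 = p AND t8 = 1 AND 1 = 1
So t8 = 1 and t9 = 1.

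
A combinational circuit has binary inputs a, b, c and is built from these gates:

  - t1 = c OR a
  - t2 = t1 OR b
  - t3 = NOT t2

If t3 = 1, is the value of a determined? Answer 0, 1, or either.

t3 = NOT t2 must be 1, so t2 = 0.
t2 = t1 OR b must be 0, so both t1 = 0 and b = 0.
t1 = c OR a must be 0, so both c = 0 and a = 0.
Every assignment with t3 = 1 has a = 0; there are 1 such assignment(s).
  a=0, b=0, c=0

0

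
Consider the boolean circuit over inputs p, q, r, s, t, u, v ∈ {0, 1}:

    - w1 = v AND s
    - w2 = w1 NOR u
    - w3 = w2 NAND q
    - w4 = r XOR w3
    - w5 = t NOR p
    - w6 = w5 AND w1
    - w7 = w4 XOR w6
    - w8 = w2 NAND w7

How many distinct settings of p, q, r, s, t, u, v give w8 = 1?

w8 = w2 NAND w7 must be 1, so at least one of w2, w7 is 0.
Enumerating the 128 input combinations, 104 give w8 = 1 and 24 give w8 = 0.

104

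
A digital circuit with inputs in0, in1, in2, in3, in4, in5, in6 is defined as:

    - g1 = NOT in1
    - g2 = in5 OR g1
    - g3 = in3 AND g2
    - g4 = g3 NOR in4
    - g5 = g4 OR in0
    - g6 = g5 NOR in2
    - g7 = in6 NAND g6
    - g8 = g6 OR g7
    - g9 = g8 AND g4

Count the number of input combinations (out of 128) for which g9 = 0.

88

g9 = g8 AND g4 must be 0, so at least one of g8, g4 is 0.
Enumerating the 128 input combinations, 88 give g9 = 0 and 40 give g9 = 1.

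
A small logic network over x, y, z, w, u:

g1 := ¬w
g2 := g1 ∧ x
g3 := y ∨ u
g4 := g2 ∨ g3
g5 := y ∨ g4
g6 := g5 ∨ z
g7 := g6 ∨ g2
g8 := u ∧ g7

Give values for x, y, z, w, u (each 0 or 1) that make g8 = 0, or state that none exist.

g8 = u ∧ g7 must be 0, so at least one of u, g7 is 0.
Check with x=1 y=0 z=0 w=1 u=0:
g1 = ¬w = ¬1 = 0
g2 = g1 ∧ x = 0 ∧ 1 = 0
g3 = y ∨ u = 0 ∨ 0 = 0
g4 = g2 ∨ g3 = 0 ∨ 0 = 0
g5 = y ∨ g4 = 0 ∨ 0 = 0
g6 = g5 ∨ z = 0 ∨ 0 = 0
g7 = g6 ∨ g2 = 0 ∨ 0 = 0
g8 = u ∧ g7 = 0 ∧ 0 = 0
So g8 = 0 as required.

x=1 y=0 z=0 w=1 u=0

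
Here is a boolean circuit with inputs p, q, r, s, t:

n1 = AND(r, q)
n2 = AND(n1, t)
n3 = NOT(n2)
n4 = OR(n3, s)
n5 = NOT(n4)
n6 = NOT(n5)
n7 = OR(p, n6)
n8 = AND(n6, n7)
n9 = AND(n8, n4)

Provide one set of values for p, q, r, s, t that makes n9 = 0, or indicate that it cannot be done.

p=1, q=1, r=1, s=0, t=1

n9 = AND(n8, n4) must be 0, so at least one of n8, n4 is 0.
Check with p=1, q=1, r=1, s=0, t=1:
n1 = AND(r, q) = AND(1, 1) = 1
n2 = AND(n1, t) = AND(1, 1) = 1
n3 = NOT(n2) = NOT 1 = 0
n4 = OR(n3, s) = OR(0, 0) = 0
n5 = NOT(n4) = NOT 0 = 1
n6 = NOT(n5) = NOT 1 = 0
n7 = OR(p, n6) = OR(1, 0) = 1
n8 = AND(n6, n7) = AND(0, 1) = 0
n9 = AND(n8, n4) = AND(0, 0) = 0
So n9 = 0 as required.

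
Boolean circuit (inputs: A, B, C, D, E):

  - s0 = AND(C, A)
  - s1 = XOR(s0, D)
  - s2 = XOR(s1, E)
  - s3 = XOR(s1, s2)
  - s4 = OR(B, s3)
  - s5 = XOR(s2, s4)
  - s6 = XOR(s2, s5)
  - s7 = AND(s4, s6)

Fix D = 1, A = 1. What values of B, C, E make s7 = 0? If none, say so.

B=0, C=0, E=0

Check with D = 1, A = 1 and B=0, C=0, E=0:
s0 = AND(C, A) = AND(0, 1) = 0
s1 = XOR(s0, D) = XOR(0, 1) = 1
s2 = XOR(s1, E) = XOR(1, 0) = 1
s3 = XOR(s1, s2) = XOR(1, 1) = 0
s4 = OR(B, s3) = OR(0, 0) = 0
s5 = XOR(s2, s4) = XOR(1, 0) = 1
s6 = XOR(s2, s5) = XOR(1, 1) = 0
s7 = AND(s4, s6) = AND(0, 0) = 0
So s7 = 0.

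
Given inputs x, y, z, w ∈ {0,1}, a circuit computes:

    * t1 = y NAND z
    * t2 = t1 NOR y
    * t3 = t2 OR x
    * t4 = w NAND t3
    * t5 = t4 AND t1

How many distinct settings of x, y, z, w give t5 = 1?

t5 = t4 AND t1 must be 1, so both t4 = 1 and t1 = 1.
Enumerating the 16 input combinations, 9 give t5 = 1 and 7 give t5 = 0.

9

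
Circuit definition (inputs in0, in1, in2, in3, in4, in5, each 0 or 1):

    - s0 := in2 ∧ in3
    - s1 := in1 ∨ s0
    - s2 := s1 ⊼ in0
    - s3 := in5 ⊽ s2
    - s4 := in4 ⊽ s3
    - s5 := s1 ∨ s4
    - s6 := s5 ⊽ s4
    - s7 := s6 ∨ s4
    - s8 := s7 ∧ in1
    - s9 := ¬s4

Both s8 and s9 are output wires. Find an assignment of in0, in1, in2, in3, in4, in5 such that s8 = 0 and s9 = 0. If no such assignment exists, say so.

Check with in0=1 in1=0 in2=1 in3=1 in4=0 in5=1:
s0 = in2 ∧ in3 = 1 ∧ 1 = 1
s1 = in1 ∨ s0 = 0 ∨ 1 = 1
s2 = s1 ⊼ in0 = 1 ⊼ 1 = 0
s3 = in5 ⊽ s2 = 1 ⊽ 0 = 0
s4 = in4 ⊽ s3 = 0 ⊽ 0 = 1
s5 = s1 ∨ s4 = 1 ∨ 1 = 1
s6 = s5 ⊽ s4 = 1 ⊽ 1 = 0
s7 = s6 ∨ s4 = 0 ∨ 1 = 1
s8 = s7 ∧ in1 = 1 ∧ 0 = 0
s9 = ¬s4 = ¬1 = 0
So s8 = 0 and s9 = 0.

in0=1 in1=0 in2=1 in3=1 in4=0 in5=1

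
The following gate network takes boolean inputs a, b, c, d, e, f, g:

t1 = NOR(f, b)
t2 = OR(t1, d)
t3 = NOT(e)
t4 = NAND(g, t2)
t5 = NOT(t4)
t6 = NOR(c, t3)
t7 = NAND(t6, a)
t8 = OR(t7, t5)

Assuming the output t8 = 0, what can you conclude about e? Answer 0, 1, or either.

t8 = OR(t7, t5) must be 0, so both t7 = 0 and t5 = 0.
Every assignment with t8 = 0 has e = 1; there are 11 such assignment(s).

1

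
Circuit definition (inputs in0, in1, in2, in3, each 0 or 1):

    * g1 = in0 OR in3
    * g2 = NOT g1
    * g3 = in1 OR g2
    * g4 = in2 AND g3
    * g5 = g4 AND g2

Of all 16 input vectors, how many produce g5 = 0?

14

g5 = g4 AND g2 must be 0, so at least one of g4, g2 is 0.
Enumerating the 16 input combinations, 14 give g5 = 0 and 2 give g5 = 1.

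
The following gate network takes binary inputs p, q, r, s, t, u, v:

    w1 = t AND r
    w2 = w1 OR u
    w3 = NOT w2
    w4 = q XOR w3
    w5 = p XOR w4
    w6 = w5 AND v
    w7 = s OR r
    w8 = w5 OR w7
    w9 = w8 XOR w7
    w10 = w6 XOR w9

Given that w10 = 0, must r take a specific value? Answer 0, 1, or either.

Both values of r occur among assignments with w10 = 0:
  r=0: p=0, q=0, r=0, s=0, t=0, u=0, v=1
  r=1: p=0, q=0, r=1, s=0, t=0, u=0, v=0

either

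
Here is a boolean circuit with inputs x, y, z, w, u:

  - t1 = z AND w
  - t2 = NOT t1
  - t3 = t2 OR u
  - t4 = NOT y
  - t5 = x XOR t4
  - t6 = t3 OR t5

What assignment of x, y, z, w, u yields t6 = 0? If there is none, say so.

x=1, y=0, z=1, w=1, u=0

t6 = t3 OR t5 must be 0, so both t3 = 0 and t5 = 0.
Check with x=1, y=0, z=1, w=1, u=0:
t1 = z AND w = 1 AND 1 = 1
t2 = NOT t1 = NOT 1 = 0
t3 = t2 OR u = 0 OR 0 = 0
t4 = NOT y = NOT 0 = 1
t5 = x XOR t4 = 1 XOR 1 = 0
t6 = t3 OR t5 = 0 OR 0 = 0
So t6 = 0 as required.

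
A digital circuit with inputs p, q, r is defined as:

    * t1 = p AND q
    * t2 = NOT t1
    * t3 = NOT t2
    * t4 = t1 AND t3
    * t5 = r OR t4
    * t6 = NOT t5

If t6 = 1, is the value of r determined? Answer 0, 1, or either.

t6 = NOT t5 must be 1, so t5 = 0.
t5 = r OR t4 must be 0, so both r = 0 and t4 = 0.
Every assignment with t6 = 1 has r = 0; there are 3 such assignment(s).
  p=0, q=0, r=0
  p=0, q=1, r=0
  p=1, q=0, r=0

0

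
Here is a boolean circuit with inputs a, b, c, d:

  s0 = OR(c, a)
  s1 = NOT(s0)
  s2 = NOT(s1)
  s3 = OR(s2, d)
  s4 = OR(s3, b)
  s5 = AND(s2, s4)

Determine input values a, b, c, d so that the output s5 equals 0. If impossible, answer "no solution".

a=0, b=1, c=0, d=1

s5 = AND(s2, s4) must be 0, so at least one of s2, s4 is 0.
Check with a=0, b=1, c=0, d=1:
s0 = OR(c, a) = OR(0, 0) = 0
s1 = NOT(s0) = NOT 0 = 1
s2 = NOT(s1) = NOT 1 = 0
s3 = OR(s2, d) = OR(0, 1) = 1
s4 = OR(s3, b) = OR(1, 1) = 1
s5 = AND(s2, s4) = AND(0, 1) = 0
So s5 = 0 as required.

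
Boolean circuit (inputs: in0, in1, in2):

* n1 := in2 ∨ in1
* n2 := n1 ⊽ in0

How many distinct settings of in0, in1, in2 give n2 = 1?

1

n2 = n1 ⊽ in0 must be 1, so both n1 = 0 and in0 = 0.
n1 = in2 ∨ in1 must be 0, so both in2 = 0 and in1 = 0.
Satisfying assignments:
  in0=0, in1=0, in2=0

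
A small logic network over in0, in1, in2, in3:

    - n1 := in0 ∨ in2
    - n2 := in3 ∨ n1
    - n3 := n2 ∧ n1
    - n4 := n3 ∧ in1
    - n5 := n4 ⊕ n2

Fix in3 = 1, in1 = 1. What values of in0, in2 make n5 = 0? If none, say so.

Check with in3 = 1, in1 = 1 and in0=1, in2=0:
n1 = in0 ∨ in2 = 1 ∨ 0 = 1
n2 = in3 ∨ n1 = 1 ∨ 1 = 1
n3 = n2 ∧ n1 = 1 ∧ 1 = 1
n4 = n3 ∧ in1 = 1 ∧ 1 = 1
n5 = n4 ⊕ n2 = 1 ⊕ 1 = 0
So n5 = 0.

in0=1, in2=0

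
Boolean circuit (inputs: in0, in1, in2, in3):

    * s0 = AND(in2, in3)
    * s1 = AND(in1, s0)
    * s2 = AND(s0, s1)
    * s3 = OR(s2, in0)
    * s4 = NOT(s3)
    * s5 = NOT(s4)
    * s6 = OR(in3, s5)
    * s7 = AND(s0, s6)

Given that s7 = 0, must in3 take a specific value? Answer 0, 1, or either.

either

Both values of in3 occur among assignments with s7 = 0:
  in3=0: in0=0, in1=0, in2=0, in3=0
  in3=1: in0=0, in1=0, in2=0, in3=1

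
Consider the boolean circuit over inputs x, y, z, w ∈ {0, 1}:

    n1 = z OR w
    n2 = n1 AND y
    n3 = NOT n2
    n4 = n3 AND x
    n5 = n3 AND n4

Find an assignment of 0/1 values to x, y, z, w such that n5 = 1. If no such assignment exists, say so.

n5 = n3 AND n4 must be 1, so both n3 = 1 and n4 = 1.
Check with x=1, y=1, z=0, w=0:
n1 = z OR w = 0 OR 0 = 0
n2 = n1 AND y = 0 AND 1 = 0
n3 = NOT n2 = NOT 0 = 1
n4 = n3 AND x = 1 AND 1 = 1
n5 = n3 AND n4 = 1 AND 1 = 1
So n5 = 1 as required.

x=1, y=1, z=0, w=0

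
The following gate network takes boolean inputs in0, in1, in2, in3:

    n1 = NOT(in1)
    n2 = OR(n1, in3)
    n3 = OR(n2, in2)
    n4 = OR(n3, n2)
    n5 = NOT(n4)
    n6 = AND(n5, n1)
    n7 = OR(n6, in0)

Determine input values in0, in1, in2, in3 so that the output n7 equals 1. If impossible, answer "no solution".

n7 = OR(n6, in0) must be 1, so at least one of n6, in0 is 1.
Check with in0=1, in1=0, in2=0, in3=0:
n1 = NOT(in1) = NOT 0 = 1
n2 = OR(n1, in3) = OR(1, 0) = 1
n3 = OR(n2, in2) = OR(1, 0) = 1
n4 = OR(n3, n2) = OR(1, 1) = 1
n5 = NOT(n4) = NOT 1 = 0
n6 = AND(n5, n1) = AND(0, 1) = 0
n7 = OR(n6, in0) = OR(0, 1) = 1
So n7 = 1 as required.

in0=1, in1=0, in2=0, in3=0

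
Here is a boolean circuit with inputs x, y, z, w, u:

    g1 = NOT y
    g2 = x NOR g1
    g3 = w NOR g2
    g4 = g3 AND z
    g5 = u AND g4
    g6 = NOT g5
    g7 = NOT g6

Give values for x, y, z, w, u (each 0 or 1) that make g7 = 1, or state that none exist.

x=1 y=1 z=1 w=0 u=1

g7 = NOT g6 must be 1, so g6 = 0.
Check with x=1 y=1 z=1 w=0 u=1:
g1 = NOT y = NOT 1 = 0
g2 = x NOR g1 = 1 NOR 0 = 0
g3 = w NOR g2 = 0 NOR 0 = 1
g4 = g3 AND z = 1 AND 1 = 1
g5 = u AND g4 = 1 AND 1 = 1
g6 = NOT g5 = NOT 1 = 0
g7 = NOT g6 = NOT 0 = 1
So g7 = 1 as required.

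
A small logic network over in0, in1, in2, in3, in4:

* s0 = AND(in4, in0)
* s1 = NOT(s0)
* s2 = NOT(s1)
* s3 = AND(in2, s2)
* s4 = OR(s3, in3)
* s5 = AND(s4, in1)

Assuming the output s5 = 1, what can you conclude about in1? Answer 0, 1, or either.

1

s5 = AND(s4, in1) must be 1, so both s4 = 1 and in1 = 1.
s4 = OR(s3, in3) must be 1, so at least one of s3, in3 is 1.
Every assignment with s5 = 1 has in1 = 1; there are 9 such assignment(s).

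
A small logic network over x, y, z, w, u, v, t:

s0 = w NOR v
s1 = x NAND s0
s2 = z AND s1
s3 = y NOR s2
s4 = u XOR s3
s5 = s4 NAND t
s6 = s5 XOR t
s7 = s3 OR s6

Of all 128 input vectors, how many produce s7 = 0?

23

s7 = s3 OR s6 must be 0, so both s3 = 0 and s6 = 0.
s3 = y NOR s2 must be 0, so at least one of y, s2 is 1.
Enumerating the 128 input combinations, 23 give s7 = 0 and 105 give s7 = 1.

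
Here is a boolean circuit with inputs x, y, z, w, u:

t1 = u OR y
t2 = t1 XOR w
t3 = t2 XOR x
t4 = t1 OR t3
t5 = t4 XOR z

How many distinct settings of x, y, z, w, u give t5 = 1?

16

t5 = t4 XOR z must be 1, so t4 and z differ.
Enumerating the 32 input combinations, 16 give t5 = 1 and 16 give t5 = 0.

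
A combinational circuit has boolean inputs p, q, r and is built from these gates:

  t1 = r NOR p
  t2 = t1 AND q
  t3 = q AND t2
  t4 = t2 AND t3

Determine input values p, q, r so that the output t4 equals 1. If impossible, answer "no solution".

p=0, q=1, r=0

Check with p=0, q=1, r=0:
t1 = r NOR p = 0 NOR 0 = 1
t2 = t1 AND q = 1 AND 1 = 1
t3 = q AND t2 = 1 AND 1 = 1
t4 = t2 AND t3 = 1 AND 1 = 1
So t4 = 1 as required.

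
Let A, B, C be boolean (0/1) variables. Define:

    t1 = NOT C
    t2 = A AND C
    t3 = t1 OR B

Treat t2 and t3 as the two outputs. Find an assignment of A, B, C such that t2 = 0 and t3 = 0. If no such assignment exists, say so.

A=0 B=0 C=1

Check with A=0 B=0 C=1:
t1 = NOT C = NOT 1 = 0
t2 = A AND C = 0 AND 1 = 0
t3 = t1 OR B = 0 OR 0 = 0
So t2 = 0 and t3 = 0.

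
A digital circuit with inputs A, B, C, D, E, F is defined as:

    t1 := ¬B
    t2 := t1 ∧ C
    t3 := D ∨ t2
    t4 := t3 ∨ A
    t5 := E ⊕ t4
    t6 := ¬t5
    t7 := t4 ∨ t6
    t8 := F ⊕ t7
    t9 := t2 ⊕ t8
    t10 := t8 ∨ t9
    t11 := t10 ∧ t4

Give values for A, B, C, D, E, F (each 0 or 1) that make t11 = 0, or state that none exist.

A=1 B=1 C=0 D=0 E=0 F=1

t11 = t10 ∧ t4 must be 0, so at least one of t10, t4 is 0.
Check with A=1 B=1 C=0 D=0 E=0 F=1:
t1 = ¬B = ¬1 = 0
t2 = t1 ∧ C = 0 ∧ 0 = 0
t3 = D ∨ t2 = 0 ∨ 0 = 0
t4 = t3 ∨ A = 0 ∨ 1 = 1
t5 = E ⊕ t4 = 0 ⊕ 1 = 1
t6 = ¬t5 = ¬1 = 0
t7 = t4 ∨ t6 = 1 ∨ 0 = 1
t8 = F ⊕ t7 = 1 ⊕ 1 = 0
t9 = t2 ⊕ t8 = 0 ⊕ 0 = 0
t10 = t8 ∨ t9 = 0 ∨ 0 = 0
t11 = t10 ∧ t4 = 0 ∧ 1 = 0
So t11 = 0 as required.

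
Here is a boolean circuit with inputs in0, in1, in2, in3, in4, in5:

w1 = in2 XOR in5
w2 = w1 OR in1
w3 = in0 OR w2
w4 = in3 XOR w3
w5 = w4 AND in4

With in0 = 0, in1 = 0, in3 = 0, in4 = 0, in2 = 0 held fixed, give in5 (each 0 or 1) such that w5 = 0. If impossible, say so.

w5 = w4 AND in4 must be 0, so at least one of w4, in4 is 0.
Check with in0 = 0, in1 = 0, in3 = 0, in4 = 0, in2 = 0 and in5=1:
w1 = in2 XOR in5 = 0 XOR 1 = 1
w2 = w1 OR in1 = 1 OR 0 = 1
w3 = in0 OR w2 = 0 OR 1 = 1
w4 = in3 XOR w3 = 0 XOR 1 = 1
w5 = w4 AND in4 = 1 AND 0 = 0
So w5 = 0.

in5=1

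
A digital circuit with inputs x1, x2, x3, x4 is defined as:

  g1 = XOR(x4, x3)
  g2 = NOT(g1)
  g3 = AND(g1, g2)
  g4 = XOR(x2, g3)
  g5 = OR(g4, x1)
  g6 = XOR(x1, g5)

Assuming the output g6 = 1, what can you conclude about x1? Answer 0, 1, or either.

0

g6 = XOR(x1, g5) must be 1, so x1 and g5 differ.
Every assignment with g6 = 1 has x1 = 0; there are 4 such assignment(s).
  x1=0, x2=1, x3=0, x4=0
  x1=0, x2=1, x3=0, x4=1
  x1=0, x2=1, x3=1, x4=0
  x1=0, x2=1, x3=1, x4=1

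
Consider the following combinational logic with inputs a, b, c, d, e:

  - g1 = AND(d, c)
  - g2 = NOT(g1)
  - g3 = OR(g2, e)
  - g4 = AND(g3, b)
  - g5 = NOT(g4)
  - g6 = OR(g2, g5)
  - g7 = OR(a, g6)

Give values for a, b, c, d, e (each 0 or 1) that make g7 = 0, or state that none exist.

a=0, b=1, c=1, d=1, e=1

g7 = OR(a, g6) must be 0, so both a = 0 and g6 = 0.
Check with a=0, b=1, c=1, d=1, e=1:
g1 = AND(d, c) = AND(1, 1) = 1
g2 = NOT(g1) = NOT 1 = 0
g3 = OR(g2, e) = OR(0, 1) = 1
g4 = AND(g3, b) = AND(1, 1) = 1
g5 = NOT(g4) = NOT 1 = 0
g6 = OR(g2, g5) = OR(0, 0) = 0
g7 = OR(a, g6) = OR(0, 0) = 0
So g7 = 0 as required.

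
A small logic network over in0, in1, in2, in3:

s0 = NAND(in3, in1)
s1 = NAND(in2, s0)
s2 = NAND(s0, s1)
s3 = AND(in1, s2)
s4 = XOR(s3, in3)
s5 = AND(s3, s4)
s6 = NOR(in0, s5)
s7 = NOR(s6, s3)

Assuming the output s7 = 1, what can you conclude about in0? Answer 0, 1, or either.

s7 = NOR(s6, s3) must be 1, so both s6 = 0 and s3 = 0.
s6 = NOR(in0, s5) must be 0, so at least one of in0, s5 is 1.
s3 = AND(in1, s2) must be 0, so at least one of in1, s2 is 0.
Every assignment with s7 = 1 has in0 = 1; there are 5 such assignment(s).

1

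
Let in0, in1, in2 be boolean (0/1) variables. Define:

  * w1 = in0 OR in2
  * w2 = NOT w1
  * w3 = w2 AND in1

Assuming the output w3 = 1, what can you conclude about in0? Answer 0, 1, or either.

0

w3 = w2 AND in1 must be 1, so both w2 = 1 and in1 = 1.
w2 = NOT w1 must be 1, so w1 = 0.
w1 = in0 OR in2 must be 0, so both in0 = 0 and in2 = 0.
Every assignment with w3 = 1 has in0 = 0; there are 1 such assignment(s).
  in0=0, in1=1, in2=0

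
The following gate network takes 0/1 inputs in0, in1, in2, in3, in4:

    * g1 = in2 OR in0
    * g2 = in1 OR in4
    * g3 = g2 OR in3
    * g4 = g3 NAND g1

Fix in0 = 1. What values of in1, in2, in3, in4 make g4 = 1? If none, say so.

Check with in0 = 1 and in1=0, in2=1, in3=0, in4=0:
g1 = in2 OR in0 = 1 OR 1 = 1
g2 = in1 OR in4 = 0 OR 0 = 0
g3 = g2 OR in3 = 0 OR 0 = 0
g4 = g3 NAND g1 = 0 NAND 1 = 1
So g4 = 1.

in1=0 in2=1 in3=0 in4=0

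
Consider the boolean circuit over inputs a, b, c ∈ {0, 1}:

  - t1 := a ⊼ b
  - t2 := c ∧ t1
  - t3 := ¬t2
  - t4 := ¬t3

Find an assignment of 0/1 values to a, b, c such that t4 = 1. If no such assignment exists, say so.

a=0 b=0 c=1

Check with a=0 b=0 c=1:
t1 = a ⊼ b = 0 ⊼ 0 = 1
t2 = c ∧ t1 = 1 ∧ 1 = 1
t3 = ¬t2 = ¬1 = 0
t4 = ¬t3 = ¬0 = 1
So t4 = 1 as required.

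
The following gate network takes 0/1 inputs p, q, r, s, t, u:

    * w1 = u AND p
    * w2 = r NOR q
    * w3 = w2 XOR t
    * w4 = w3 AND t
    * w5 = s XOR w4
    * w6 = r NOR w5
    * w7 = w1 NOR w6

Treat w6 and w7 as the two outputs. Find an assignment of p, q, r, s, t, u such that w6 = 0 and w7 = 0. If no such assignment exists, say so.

p=1, q=1, r=1, s=1, t=0, u=1

Check with p=1, q=1, r=1, s=1, t=0, u=1:
w1 = u AND p = 1 AND 1 = 1
w2 = r NOR q = 1 NOR 1 = 0
w3 = w2 XOR t = 0 XOR 0 = 0
w4 = w3 AND t = 0 AND 0 = 0
w5 = s XOR w4 = 1 XOR 0 = 1
w6 = r NOR w5 = 1 NOR 1 = 0
w7 = w1 NOR w6 = 1 NOR 0 = 0
So w6 = 0 and w7 = 0.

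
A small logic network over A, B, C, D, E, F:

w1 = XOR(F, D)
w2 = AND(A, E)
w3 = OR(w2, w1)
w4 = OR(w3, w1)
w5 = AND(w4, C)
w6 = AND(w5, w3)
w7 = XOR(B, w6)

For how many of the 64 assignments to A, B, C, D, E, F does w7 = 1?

w7 = XOR(B, w6) must be 1, so B and w6 differ.
Enumerating the 64 input combinations, 32 give w7 = 1 and 32 give w7 = 0.

32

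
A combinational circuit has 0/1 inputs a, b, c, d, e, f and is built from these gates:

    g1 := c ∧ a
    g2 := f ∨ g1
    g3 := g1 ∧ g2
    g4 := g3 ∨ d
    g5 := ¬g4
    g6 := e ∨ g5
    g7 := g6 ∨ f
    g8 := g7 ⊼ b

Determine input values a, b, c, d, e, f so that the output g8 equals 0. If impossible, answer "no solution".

a=1, b=1, c=1, d=0, e=0, f=1

Check with a=1, b=1, c=1, d=0, e=0, f=1:
g1 = c ∧ a = 1 ∧ 1 = 1
g2 = f ∨ g1 = 1 ∨ 1 = 1
g3 = g1 ∧ g2 = 1 ∧ 1 = 1
g4 = g3 ∨ d = 1 ∨ 0 = 1
g5 = ¬g4 = ¬1 = 0
g6 = e ∨ g5 = 0 ∨ 0 = 0
g7 = g6 ∨ f = 0 ∨ 1 = 1
g8 = g7 ⊼ b = 1 ⊼ 1 = 0
So g8 = 0 as required.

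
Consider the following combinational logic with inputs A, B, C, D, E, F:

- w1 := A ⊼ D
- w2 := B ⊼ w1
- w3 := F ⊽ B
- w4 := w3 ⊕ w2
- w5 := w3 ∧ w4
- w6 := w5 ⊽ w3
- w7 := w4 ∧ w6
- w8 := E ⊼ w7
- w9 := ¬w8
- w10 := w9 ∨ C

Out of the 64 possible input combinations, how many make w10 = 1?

w10 = w9 ∨ C must be 1, so at least one of w9, C is 1.
Enumerating the 64 input combinations, 38 give w10 = 1 and 26 give w10 = 0.

38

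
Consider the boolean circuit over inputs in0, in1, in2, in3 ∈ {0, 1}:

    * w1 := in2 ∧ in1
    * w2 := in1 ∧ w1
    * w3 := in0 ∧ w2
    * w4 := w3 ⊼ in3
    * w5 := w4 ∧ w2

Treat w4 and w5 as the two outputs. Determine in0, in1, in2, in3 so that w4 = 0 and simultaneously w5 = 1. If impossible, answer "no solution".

no solution exists

Across all 16 input combinations, none give both w4 = 0 and w5 = 1.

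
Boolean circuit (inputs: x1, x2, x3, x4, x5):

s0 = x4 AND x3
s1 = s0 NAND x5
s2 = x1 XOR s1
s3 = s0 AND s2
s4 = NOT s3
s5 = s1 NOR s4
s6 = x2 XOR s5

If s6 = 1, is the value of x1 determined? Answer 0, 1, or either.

Both values of x1 occur among assignments with s6 = 1:
  x1=0: x1=0, x2=1, x3=0, x4=0, x5=0
  x1=1: x1=1, x2=0, x3=1, x4=1, x5=1

either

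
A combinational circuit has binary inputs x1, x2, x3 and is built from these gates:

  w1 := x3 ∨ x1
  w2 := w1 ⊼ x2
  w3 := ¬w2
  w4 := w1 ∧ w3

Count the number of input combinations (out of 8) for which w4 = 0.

5

w4 = w1 ∧ w3 must be 0, so at least one of w1, w3 is 0.
Satisfying assignments:
  x1=0, x2=0, x3=0
  x1=0, x2=0, x3=1
  x1=0, x2=1, x3=0
  x1=1, x2=0, x3=0
  x1=1, x2=0, x3=1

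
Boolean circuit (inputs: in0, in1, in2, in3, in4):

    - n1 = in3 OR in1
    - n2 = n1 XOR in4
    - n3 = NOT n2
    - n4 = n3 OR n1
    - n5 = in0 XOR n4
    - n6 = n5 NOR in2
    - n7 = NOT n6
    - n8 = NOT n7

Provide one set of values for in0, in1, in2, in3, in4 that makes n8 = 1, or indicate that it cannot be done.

in0=1, in1=0, in2=0, in3=1, in4=0

Check with in0=1, in1=0, in2=0, in3=1, in4=0:
n1 = in3 OR in1 = 1 OR 0 = 1
n2 = n1 XOR in4 = 1 XOR 0 = 1
n3 = NOT n2 = NOT 1 = 0
n4 = n3 OR n1 = 0 OR 1 = 1
n5 = in0 XOR n4 = 1 XOR 1 = 0
n6 = n5 NOR in2 = 0 NOR 0 = 1
n7 = NOT n6 = NOT 1 = 0
n8 = NOT n7 = NOT 0 = 1
So n8 = 1 as required.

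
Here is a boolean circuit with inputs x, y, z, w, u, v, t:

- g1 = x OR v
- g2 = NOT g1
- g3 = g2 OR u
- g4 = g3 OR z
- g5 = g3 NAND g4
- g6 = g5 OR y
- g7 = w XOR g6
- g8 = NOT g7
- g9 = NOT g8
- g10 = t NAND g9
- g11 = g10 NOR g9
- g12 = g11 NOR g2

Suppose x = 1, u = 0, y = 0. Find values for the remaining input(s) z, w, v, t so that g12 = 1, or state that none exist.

z=1, w=0, v=0, t=1

Check with x = 1, u = 0, y = 0 and z=1, w=0, v=0, t=1:
g1 = x OR v = 1 OR 0 = 1
g2 = NOT g1 = NOT 1 = 0
g3 = g2 OR u = 0 OR 0 = 0
g4 = g3 OR z = 0 OR 1 = 1
g5 = g3 NAND g4 = 0 NAND 1 = 1
g6 = g5 OR y = 1 OR 0 = 1
g7 = w XOR g6 = 0 XOR 1 = 1
g8 = NOT g7 = NOT 1 = 0
g9 = NOT g8 = NOT 0 = 1
g10 = t NAND g9 = 1 NAND 1 = 0
g11 = g10 NOR g9 = 0 NOR 1 = 0
g12 = g11 NOR g2 = 0 NOR 0 = 1
So g12 = 1.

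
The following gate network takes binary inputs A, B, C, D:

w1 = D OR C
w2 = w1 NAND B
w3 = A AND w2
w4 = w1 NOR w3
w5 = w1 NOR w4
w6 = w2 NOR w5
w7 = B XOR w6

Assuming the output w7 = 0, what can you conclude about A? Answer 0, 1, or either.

Both values of A occur among assignments with w7 = 0:
  A=0: A=0, B=0, C=0, D=0
  A=1: A=1, B=0, C=0, D=0

either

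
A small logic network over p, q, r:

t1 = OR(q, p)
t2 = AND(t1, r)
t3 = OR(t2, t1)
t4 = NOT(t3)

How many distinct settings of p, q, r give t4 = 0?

6

t4 = NOT(t3) must be 0, so t3 = 1.
t3 = OR(t2, t1) must be 1, so at least one of t2, t1 is 1.
Satisfying assignments:
  p=0, q=1, r=0
  p=0, q=1, r=1
  p=1, q=0, r=0
  p=1, q=0, r=1
  p=1, q=1, r=0
  p=1, q=1, r=1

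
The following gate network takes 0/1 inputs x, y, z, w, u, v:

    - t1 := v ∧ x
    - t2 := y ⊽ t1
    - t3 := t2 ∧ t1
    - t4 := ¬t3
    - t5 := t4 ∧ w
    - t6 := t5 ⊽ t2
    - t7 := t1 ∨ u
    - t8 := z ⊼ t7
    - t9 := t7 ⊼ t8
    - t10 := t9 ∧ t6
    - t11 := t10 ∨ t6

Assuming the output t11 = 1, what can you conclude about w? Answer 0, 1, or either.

t11 = t10 ∨ t6 must be 1, so at least one of t10, t6 is 1.
Every assignment with t11 = 1 has w = 0; there are 20 such assignment(s).

0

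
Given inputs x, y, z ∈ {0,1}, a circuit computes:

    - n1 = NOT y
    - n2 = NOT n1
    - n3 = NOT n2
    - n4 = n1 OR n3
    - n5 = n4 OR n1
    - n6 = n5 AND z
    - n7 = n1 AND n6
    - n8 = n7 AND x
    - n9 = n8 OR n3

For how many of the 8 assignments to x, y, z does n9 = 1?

n9 = n8 OR n3 must be 1, so at least one of n8, n3 is 1.
Satisfying assignments:
  x=0, y=0, z=0
  x=0, y=0, z=1
  x=1, y=0, z=0
  x=1, y=0, z=1

4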